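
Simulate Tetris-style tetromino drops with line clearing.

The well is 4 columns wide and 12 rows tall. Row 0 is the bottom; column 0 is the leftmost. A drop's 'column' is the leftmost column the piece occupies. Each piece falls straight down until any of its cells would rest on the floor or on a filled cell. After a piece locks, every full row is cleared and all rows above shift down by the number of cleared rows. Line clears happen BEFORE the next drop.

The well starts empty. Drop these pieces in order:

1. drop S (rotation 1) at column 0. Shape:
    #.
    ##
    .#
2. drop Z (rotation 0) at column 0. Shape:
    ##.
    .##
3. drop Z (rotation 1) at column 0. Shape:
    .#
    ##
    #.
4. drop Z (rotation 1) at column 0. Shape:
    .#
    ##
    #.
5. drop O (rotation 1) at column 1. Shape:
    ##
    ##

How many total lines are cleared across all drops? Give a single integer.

Drop 1: S rot1 at col 0 lands with bottom-row=0; cleared 0 line(s) (total 0); column heights now [3 2 0 0], max=3
Drop 2: Z rot0 at col 0 lands with bottom-row=2; cleared 0 line(s) (total 0); column heights now [4 4 3 0], max=4
Drop 3: Z rot1 at col 0 lands with bottom-row=4; cleared 0 line(s) (total 0); column heights now [6 7 3 0], max=7
Drop 4: Z rot1 at col 0 lands with bottom-row=6; cleared 0 line(s) (total 0); column heights now [8 9 3 0], max=9
Drop 5: O rot1 at col 1 lands with bottom-row=9; cleared 0 line(s) (total 0); column heights now [8 11 11 0], max=11

Answer: 0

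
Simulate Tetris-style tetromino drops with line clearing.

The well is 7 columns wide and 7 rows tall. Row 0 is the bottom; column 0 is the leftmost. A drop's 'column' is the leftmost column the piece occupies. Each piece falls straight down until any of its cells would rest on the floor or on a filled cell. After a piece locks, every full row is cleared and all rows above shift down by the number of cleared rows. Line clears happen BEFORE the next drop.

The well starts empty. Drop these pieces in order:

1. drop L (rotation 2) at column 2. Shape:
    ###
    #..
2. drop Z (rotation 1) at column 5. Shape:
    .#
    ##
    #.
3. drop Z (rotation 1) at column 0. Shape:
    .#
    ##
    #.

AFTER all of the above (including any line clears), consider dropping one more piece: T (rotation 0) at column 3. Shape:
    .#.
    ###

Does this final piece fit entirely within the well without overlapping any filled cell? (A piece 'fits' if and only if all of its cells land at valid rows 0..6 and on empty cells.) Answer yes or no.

Answer: yes

Derivation:
Drop 1: L rot2 at col 2 lands with bottom-row=0; cleared 0 line(s) (total 0); column heights now [0 0 2 2 2 0 0], max=2
Drop 2: Z rot1 at col 5 lands with bottom-row=0; cleared 0 line(s) (total 0); column heights now [0 0 2 2 2 2 3], max=3
Drop 3: Z rot1 at col 0 lands with bottom-row=0; cleared 1 line(s) (total 1); column heights now [1 2 1 0 0 1 2], max=2
Test piece T rot0 at col 3 (width 3): heights before test = [1 2 1 0 0 1 2]; fits = True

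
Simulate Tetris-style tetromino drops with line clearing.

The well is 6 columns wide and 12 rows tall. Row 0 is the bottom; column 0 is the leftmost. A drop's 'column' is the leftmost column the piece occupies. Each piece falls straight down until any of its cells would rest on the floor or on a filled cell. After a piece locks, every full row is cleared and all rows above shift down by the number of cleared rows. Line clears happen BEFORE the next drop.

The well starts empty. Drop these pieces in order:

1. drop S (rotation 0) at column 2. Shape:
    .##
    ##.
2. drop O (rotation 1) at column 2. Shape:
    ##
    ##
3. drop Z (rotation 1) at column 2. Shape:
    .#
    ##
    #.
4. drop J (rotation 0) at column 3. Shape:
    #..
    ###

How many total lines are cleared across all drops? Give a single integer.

Answer: 0

Derivation:
Drop 1: S rot0 at col 2 lands with bottom-row=0; cleared 0 line(s) (total 0); column heights now [0 0 1 2 2 0], max=2
Drop 2: O rot1 at col 2 lands with bottom-row=2; cleared 0 line(s) (total 0); column heights now [0 0 4 4 2 0], max=4
Drop 3: Z rot1 at col 2 lands with bottom-row=4; cleared 0 line(s) (total 0); column heights now [0 0 6 7 2 0], max=7
Drop 4: J rot0 at col 3 lands with bottom-row=7; cleared 0 line(s) (total 0); column heights now [0 0 6 9 8 8], max=9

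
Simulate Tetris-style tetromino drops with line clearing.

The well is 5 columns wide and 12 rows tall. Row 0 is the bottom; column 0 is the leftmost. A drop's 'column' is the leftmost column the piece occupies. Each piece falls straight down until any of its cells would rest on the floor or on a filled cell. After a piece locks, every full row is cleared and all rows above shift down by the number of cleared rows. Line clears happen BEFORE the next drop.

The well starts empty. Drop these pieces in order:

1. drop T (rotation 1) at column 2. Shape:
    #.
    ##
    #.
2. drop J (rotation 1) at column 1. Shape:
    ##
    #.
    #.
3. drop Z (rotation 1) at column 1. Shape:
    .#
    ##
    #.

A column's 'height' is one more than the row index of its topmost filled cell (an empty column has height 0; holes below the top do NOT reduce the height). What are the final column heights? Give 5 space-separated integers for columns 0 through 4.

Answer: 0 6 7 2 0

Derivation:
Drop 1: T rot1 at col 2 lands with bottom-row=0; cleared 0 line(s) (total 0); column heights now [0 0 3 2 0], max=3
Drop 2: J rot1 at col 1 lands with bottom-row=1; cleared 0 line(s) (total 0); column heights now [0 4 4 2 0], max=4
Drop 3: Z rot1 at col 1 lands with bottom-row=4; cleared 0 line(s) (total 0); column heights now [0 6 7 2 0], max=7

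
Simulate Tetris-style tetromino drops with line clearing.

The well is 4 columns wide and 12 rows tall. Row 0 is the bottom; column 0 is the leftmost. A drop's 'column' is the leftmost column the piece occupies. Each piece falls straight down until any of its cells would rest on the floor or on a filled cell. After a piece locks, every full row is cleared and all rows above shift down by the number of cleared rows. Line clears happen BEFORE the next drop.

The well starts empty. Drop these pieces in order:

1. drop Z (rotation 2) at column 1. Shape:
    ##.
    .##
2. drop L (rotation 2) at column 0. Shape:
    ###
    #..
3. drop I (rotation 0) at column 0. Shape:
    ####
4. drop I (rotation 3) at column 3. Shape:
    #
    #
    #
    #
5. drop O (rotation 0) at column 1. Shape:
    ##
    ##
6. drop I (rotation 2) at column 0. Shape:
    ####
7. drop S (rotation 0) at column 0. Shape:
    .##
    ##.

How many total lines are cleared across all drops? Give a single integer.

Answer: 4

Derivation:
Drop 1: Z rot2 at col 1 lands with bottom-row=0; cleared 0 line(s) (total 0); column heights now [0 2 2 1], max=2
Drop 2: L rot2 at col 0 lands with bottom-row=1; cleared 0 line(s) (total 0); column heights now [3 3 3 1], max=3
Drop 3: I rot0 at col 0 lands with bottom-row=3; cleared 1 line(s) (total 1); column heights now [3 3 3 1], max=3
Drop 4: I rot3 at col 3 lands with bottom-row=1; cleared 2 line(s) (total 3); column heights now [0 0 1 3], max=3
Drop 5: O rot0 at col 1 lands with bottom-row=1; cleared 0 line(s) (total 3); column heights now [0 3 3 3], max=3
Drop 6: I rot2 at col 0 lands with bottom-row=3; cleared 1 line(s) (total 4); column heights now [0 3 3 3], max=3
Drop 7: S rot0 at col 0 lands with bottom-row=3; cleared 0 line(s) (total 4); column heights now [4 5 5 3], max=5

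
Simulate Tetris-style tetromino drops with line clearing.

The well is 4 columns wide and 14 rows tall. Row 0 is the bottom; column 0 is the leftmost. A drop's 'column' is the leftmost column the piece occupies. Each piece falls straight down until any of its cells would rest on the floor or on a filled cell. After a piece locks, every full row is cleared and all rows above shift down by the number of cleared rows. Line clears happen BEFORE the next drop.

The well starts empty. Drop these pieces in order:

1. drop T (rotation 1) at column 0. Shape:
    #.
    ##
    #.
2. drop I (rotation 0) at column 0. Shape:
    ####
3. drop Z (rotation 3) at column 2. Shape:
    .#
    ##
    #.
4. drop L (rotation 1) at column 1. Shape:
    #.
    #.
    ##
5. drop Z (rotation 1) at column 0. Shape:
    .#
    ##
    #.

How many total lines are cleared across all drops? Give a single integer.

Answer: 3

Derivation:
Drop 1: T rot1 at col 0 lands with bottom-row=0; cleared 0 line(s) (total 0); column heights now [3 2 0 0], max=3
Drop 2: I rot0 at col 0 lands with bottom-row=3; cleared 1 line(s) (total 1); column heights now [3 2 0 0], max=3
Drop 3: Z rot3 at col 2 lands with bottom-row=0; cleared 1 line(s) (total 2); column heights now [2 0 1 2], max=2
Drop 4: L rot1 at col 1 lands with bottom-row=1; cleared 1 line(s) (total 3); column heights now [1 3 1 0], max=3
Drop 5: Z rot1 at col 0 lands with bottom-row=2; cleared 0 line(s) (total 3); column heights now [4 5 1 0], max=5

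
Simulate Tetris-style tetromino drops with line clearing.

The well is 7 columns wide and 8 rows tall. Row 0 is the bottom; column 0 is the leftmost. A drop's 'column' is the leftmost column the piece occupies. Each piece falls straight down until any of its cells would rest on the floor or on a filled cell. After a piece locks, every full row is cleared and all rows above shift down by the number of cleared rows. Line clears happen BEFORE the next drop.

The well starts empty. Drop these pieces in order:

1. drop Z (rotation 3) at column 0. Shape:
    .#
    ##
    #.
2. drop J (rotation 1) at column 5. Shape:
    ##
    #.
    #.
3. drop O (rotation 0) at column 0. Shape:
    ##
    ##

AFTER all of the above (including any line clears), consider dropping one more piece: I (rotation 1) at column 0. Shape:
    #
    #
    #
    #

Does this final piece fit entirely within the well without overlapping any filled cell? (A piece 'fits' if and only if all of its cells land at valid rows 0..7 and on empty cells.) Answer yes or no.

Answer: no

Derivation:
Drop 1: Z rot3 at col 0 lands with bottom-row=0; cleared 0 line(s) (total 0); column heights now [2 3 0 0 0 0 0], max=3
Drop 2: J rot1 at col 5 lands with bottom-row=0; cleared 0 line(s) (total 0); column heights now [2 3 0 0 0 3 3], max=3
Drop 3: O rot0 at col 0 lands with bottom-row=3; cleared 0 line(s) (total 0); column heights now [5 5 0 0 0 3 3], max=5
Test piece I rot1 at col 0 (width 1): heights before test = [5 5 0 0 0 3 3]; fits = False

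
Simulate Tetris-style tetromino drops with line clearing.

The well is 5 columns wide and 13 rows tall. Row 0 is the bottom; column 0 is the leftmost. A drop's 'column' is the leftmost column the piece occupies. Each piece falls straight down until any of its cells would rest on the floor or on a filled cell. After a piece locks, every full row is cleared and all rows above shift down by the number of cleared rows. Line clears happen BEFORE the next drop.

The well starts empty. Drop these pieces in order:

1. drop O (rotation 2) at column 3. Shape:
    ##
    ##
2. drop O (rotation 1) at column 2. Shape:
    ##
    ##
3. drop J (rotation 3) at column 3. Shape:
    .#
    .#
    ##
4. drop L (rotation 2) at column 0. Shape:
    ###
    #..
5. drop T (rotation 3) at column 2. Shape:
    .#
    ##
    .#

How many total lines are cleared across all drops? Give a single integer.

Answer: 1

Derivation:
Drop 1: O rot2 at col 3 lands with bottom-row=0; cleared 0 line(s) (total 0); column heights now [0 0 0 2 2], max=2
Drop 2: O rot1 at col 2 lands with bottom-row=2; cleared 0 line(s) (total 0); column heights now [0 0 4 4 2], max=4
Drop 3: J rot3 at col 3 lands with bottom-row=4; cleared 0 line(s) (total 0); column heights now [0 0 4 5 7], max=7
Drop 4: L rot2 at col 0 lands with bottom-row=3; cleared 1 line(s) (total 1); column heights now [4 0 4 4 6], max=6
Drop 5: T rot3 at col 2 lands with bottom-row=4; cleared 0 line(s) (total 1); column heights now [4 0 6 7 6], max=7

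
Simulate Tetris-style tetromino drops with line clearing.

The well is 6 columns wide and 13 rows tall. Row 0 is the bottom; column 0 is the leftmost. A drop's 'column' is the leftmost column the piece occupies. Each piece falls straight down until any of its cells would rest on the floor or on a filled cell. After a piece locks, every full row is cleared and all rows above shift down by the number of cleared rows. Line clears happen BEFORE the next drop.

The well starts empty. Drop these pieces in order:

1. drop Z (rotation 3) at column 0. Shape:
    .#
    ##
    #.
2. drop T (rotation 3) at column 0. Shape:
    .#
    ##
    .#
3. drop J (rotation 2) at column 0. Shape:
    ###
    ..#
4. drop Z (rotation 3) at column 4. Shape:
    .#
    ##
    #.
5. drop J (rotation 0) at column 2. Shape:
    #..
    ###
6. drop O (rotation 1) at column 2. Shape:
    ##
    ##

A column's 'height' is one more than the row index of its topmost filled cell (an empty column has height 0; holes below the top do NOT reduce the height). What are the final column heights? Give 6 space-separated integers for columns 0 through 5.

Answer: 7 7 11 11 8 3

Derivation:
Drop 1: Z rot3 at col 0 lands with bottom-row=0; cleared 0 line(s) (total 0); column heights now [2 3 0 0 0 0], max=3
Drop 2: T rot3 at col 0 lands with bottom-row=3; cleared 0 line(s) (total 0); column heights now [5 6 0 0 0 0], max=6
Drop 3: J rot2 at col 0 lands with bottom-row=5; cleared 0 line(s) (total 0); column heights now [7 7 7 0 0 0], max=7
Drop 4: Z rot3 at col 4 lands with bottom-row=0; cleared 0 line(s) (total 0); column heights now [7 7 7 0 2 3], max=7
Drop 5: J rot0 at col 2 lands with bottom-row=7; cleared 0 line(s) (total 0); column heights now [7 7 9 8 8 3], max=9
Drop 6: O rot1 at col 2 lands with bottom-row=9; cleared 0 line(s) (total 0); column heights now [7 7 11 11 8 3], max=11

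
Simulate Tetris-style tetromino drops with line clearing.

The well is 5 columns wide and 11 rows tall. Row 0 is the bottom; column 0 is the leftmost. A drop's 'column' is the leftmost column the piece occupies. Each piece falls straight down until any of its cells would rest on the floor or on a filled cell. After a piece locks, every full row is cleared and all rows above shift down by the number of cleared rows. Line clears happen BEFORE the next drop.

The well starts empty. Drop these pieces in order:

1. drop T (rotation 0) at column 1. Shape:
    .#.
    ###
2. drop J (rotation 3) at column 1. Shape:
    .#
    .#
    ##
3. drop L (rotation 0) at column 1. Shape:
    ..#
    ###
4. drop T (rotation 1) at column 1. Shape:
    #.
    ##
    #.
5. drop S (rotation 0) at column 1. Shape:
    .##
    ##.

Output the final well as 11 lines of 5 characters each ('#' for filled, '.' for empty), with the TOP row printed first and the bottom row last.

Drop 1: T rot0 at col 1 lands with bottom-row=0; cleared 0 line(s) (total 0); column heights now [0 1 2 1 0], max=2
Drop 2: J rot3 at col 1 lands with bottom-row=2; cleared 0 line(s) (total 0); column heights now [0 3 5 1 0], max=5
Drop 3: L rot0 at col 1 lands with bottom-row=5; cleared 0 line(s) (total 0); column heights now [0 6 6 7 0], max=7
Drop 4: T rot1 at col 1 lands with bottom-row=6; cleared 0 line(s) (total 0); column heights now [0 9 8 7 0], max=9
Drop 5: S rot0 at col 1 lands with bottom-row=9; cleared 0 line(s) (total 0); column heights now [0 10 11 11 0], max=11

Answer: ..##.
.##..
.#...
.##..
.#.#.
.###.
..#..
..#..
.##..
..#..
.###.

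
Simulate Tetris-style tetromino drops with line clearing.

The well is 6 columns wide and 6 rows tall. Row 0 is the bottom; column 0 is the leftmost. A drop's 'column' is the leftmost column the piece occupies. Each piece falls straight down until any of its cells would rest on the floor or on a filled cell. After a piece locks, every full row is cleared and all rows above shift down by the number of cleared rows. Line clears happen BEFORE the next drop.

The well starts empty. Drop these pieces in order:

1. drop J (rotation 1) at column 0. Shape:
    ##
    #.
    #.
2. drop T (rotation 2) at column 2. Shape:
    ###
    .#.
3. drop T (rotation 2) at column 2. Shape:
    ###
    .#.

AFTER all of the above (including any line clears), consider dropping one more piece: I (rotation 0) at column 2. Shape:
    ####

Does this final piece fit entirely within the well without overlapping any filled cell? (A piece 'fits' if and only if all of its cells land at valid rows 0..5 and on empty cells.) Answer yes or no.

Drop 1: J rot1 at col 0 lands with bottom-row=0; cleared 0 line(s) (total 0); column heights now [3 3 0 0 0 0], max=3
Drop 2: T rot2 at col 2 lands with bottom-row=0; cleared 0 line(s) (total 0); column heights now [3 3 2 2 2 0], max=3
Drop 3: T rot2 at col 2 lands with bottom-row=2; cleared 0 line(s) (total 0); column heights now [3 3 4 4 4 0], max=4
Test piece I rot0 at col 2 (width 4): heights before test = [3 3 4 4 4 0]; fits = True

Answer: yes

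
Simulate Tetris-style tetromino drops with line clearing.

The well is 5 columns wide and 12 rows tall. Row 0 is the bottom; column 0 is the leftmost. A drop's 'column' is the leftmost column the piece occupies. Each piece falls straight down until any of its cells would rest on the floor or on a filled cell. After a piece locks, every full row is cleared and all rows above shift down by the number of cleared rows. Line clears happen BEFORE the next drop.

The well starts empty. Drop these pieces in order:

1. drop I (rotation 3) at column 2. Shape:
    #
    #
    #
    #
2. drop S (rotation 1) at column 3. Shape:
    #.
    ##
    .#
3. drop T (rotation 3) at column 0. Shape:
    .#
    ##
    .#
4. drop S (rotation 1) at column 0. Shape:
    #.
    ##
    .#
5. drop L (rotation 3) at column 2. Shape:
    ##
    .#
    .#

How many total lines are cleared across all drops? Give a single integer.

Drop 1: I rot3 at col 2 lands with bottom-row=0; cleared 0 line(s) (total 0); column heights now [0 0 4 0 0], max=4
Drop 2: S rot1 at col 3 lands with bottom-row=0; cleared 0 line(s) (total 0); column heights now [0 0 4 3 2], max=4
Drop 3: T rot3 at col 0 lands with bottom-row=0; cleared 1 line(s) (total 1); column heights now [0 2 3 2 1], max=3
Drop 4: S rot1 at col 0 lands with bottom-row=2; cleared 0 line(s) (total 1); column heights now [5 4 3 2 1], max=5
Drop 5: L rot3 at col 2 lands with bottom-row=2; cleared 0 line(s) (total 1); column heights now [5 4 5 5 1], max=5

Answer: 1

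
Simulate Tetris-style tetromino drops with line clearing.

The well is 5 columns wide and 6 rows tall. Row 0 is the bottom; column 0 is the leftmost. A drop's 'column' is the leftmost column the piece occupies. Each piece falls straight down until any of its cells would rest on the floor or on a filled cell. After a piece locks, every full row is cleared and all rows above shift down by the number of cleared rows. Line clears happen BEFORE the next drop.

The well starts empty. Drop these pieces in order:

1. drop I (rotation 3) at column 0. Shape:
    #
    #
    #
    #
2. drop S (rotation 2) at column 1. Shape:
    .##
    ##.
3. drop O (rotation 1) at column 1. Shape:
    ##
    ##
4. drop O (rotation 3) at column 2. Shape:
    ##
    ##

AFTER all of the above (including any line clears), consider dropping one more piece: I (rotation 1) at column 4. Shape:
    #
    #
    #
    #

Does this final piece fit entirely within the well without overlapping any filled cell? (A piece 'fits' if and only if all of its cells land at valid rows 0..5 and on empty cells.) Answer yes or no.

Answer: yes

Derivation:
Drop 1: I rot3 at col 0 lands with bottom-row=0; cleared 0 line(s) (total 0); column heights now [4 0 0 0 0], max=4
Drop 2: S rot2 at col 1 lands with bottom-row=0; cleared 0 line(s) (total 0); column heights now [4 1 2 2 0], max=4
Drop 3: O rot1 at col 1 lands with bottom-row=2; cleared 0 line(s) (total 0); column heights now [4 4 4 2 0], max=4
Drop 4: O rot3 at col 2 lands with bottom-row=4; cleared 0 line(s) (total 0); column heights now [4 4 6 6 0], max=6
Test piece I rot1 at col 4 (width 1): heights before test = [4 4 6 6 0]; fits = True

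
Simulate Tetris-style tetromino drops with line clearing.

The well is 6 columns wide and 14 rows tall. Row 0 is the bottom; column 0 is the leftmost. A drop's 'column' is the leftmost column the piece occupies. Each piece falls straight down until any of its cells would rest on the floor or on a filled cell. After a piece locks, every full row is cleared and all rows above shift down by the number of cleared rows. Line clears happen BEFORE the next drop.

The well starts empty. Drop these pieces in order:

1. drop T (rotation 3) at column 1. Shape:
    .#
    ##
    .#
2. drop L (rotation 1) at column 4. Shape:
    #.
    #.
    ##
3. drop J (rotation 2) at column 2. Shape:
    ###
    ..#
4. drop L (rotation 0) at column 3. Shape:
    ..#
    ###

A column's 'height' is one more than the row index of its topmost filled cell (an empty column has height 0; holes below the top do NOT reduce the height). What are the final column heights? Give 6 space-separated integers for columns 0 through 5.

Drop 1: T rot3 at col 1 lands with bottom-row=0; cleared 0 line(s) (total 0); column heights now [0 2 3 0 0 0], max=3
Drop 2: L rot1 at col 4 lands with bottom-row=0; cleared 0 line(s) (total 0); column heights now [0 2 3 0 3 1], max=3
Drop 3: J rot2 at col 2 lands with bottom-row=3; cleared 0 line(s) (total 0); column heights now [0 2 5 5 5 1], max=5
Drop 4: L rot0 at col 3 lands with bottom-row=5; cleared 0 line(s) (total 0); column heights now [0 2 5 6 6 7], max=7

Answer: 0 2 5 6 6 7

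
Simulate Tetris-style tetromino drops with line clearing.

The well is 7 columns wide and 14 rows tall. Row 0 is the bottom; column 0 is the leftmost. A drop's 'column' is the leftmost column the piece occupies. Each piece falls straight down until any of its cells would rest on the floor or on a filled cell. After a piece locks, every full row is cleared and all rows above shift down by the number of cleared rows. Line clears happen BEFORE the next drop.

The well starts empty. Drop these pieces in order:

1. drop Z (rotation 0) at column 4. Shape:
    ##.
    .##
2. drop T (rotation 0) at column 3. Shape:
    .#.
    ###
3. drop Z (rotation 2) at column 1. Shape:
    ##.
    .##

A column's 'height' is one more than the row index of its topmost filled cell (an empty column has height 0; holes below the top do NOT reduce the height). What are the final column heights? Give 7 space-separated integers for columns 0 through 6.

Drop 1: Z rot0 at col 4 lands with bottom-row=0; cleared 0 line(s) (total 0); column heights now [0 0 0 0 2 2 1], max=2
Drop 2: T rot0 at col 3 lands with bottom-row=2; cleared 0 line(s) (total 0); column heights now [0 0 0 3 4 3 1], max=4
Drop 3: Z rot2 at col 1 lands with bottom-row=3; cleared 0 line(s) (total 0); column heights now [0 5 5 4 4 3 1], max=5

Answer: 0 5 5 4 4 3 1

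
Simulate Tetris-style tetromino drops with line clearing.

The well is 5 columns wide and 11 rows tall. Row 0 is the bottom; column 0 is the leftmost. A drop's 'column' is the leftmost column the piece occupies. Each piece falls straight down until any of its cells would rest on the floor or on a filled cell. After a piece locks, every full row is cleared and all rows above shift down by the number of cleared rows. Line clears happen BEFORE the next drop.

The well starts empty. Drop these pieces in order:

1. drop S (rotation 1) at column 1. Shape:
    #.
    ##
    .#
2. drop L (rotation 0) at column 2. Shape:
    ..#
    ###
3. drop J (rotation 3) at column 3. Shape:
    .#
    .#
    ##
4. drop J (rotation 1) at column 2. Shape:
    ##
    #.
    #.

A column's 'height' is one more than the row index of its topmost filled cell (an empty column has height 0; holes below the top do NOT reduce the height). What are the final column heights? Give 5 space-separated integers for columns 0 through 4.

Drop 1: S rot1 at col 1 lands with bottom-row=0; cleared 0 line(s) (total 0); column heights now [0 3 2 0 0], max=3
Drop 2: L rot0 at col 2 lands with bottom-row=2; cleared 0 line(s) (total 0); column heights now [0 3 3 3 4], max=4
Drop 3: J rot3 at col 3 lands with bottom-row=4; cleared 0 line(s) (total 0); column heights now [0 3 3 5 7], max=7
Drop 4: J rot1 at col 2 lands with bottom-row=3; cleared 0 line(s) (total 0); column heights now [0 3 6 6 7], max=7

Answer: 0 3 6 6 7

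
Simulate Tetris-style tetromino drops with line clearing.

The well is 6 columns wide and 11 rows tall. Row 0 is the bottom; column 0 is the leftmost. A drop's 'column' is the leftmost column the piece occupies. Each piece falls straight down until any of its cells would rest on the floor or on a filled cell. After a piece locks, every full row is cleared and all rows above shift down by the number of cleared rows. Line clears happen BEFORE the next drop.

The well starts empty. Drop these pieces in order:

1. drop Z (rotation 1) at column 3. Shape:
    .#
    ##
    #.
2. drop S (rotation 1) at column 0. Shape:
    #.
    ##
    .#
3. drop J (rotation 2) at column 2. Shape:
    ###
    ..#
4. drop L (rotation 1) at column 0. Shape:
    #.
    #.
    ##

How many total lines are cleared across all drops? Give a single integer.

Drop 1: Z rot1 at col 3 lands with bottom-row=0; cleared 0 line(s) (total 0); column heights now [0 0 0 2 3 0], max=3
Drop 2: S rot1 at col 0 lands with bottom-row=0; cleared 0 line(s) (total 0); column heights now [3 2 0 2 3 0], max=3
Drop 3: J rot2 at col 2 lands with bottom-row=3; cleared 0 line(s) (total 0); column heights now [3 2 5 5 5 0], max=5
Drop 4: L rot1 at col 0 lands with bottom-row=3; cleared 0 line(s) (total 0); column heights now [6 4 5 5 5 0], max=6

Answer: 0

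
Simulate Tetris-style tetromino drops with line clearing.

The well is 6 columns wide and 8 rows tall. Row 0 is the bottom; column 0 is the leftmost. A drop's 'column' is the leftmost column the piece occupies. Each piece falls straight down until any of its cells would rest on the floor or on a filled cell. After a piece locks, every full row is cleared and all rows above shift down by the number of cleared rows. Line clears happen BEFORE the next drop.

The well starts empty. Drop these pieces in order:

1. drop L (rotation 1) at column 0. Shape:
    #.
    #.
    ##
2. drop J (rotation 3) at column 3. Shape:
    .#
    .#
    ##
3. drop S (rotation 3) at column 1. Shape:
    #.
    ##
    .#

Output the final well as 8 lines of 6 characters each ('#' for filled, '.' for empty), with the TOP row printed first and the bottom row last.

Drop 1: L rot1 at col 0 lands with bottom-row=0; cleared 0 line(s) (total 0); column heights now [3 1 0 0 0 0], max=3
Drop 2: J rot3 at col 3 lands with bottom-row=0; cleared 0 line(s) (total 0); column heights now [3 1 0 1 3 0], max=3
Drop 3: S rot3 at col 1 lands with bottom-row=0; cleared 0 line(s) (total 0); column heights now [3 3 2 1 3 0], max=3

Answer: ......
......
......
......
......
##..#.
###.#.
#####.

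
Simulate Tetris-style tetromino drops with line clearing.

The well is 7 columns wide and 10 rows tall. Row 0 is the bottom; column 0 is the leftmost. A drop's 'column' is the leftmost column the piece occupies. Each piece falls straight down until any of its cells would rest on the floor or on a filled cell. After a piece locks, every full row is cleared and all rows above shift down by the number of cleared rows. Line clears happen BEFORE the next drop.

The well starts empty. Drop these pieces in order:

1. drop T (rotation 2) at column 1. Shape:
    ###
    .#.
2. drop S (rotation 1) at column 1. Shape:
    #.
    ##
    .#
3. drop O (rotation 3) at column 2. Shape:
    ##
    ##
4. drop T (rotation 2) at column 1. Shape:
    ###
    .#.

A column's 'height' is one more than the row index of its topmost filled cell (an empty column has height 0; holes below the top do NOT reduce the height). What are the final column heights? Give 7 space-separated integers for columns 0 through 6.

Answer: 0 8 8 8 0 0 0

Derivation:
Drop 1: T rot2 at col 1 lands with bottom-row=0; cleared 0 line(s) (total 0); column heights now [0 2 2 2 0 0 0], max=2
Drop 2: S rot1 at col 1 lands with bottom-row=2; cleared 0 line(s) (total 0); column heights now [0 5 4 2 0 0 0], max=5
Drop 3: O rot3 at col 2 lands with bottom-row=4; cleared 0 line(s) (total 0); column heights now [0 5 6 6 0 0 0], max=6
Drop 4: T rot2 at col 1 lands with bottom-row=6; cleared 0 line(s) (total 0); column heights now [0 8 8 8 0 0 0], max=8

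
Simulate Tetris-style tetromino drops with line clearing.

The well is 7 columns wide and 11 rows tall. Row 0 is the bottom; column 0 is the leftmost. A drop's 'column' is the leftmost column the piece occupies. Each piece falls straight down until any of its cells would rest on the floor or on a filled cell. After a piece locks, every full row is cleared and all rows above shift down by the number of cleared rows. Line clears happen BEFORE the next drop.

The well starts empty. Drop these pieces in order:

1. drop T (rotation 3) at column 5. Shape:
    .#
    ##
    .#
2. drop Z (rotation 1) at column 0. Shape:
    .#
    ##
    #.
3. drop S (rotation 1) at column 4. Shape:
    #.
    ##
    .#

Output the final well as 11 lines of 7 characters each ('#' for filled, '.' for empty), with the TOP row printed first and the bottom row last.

Drop 1: T rot3 at col 5 lands with bottom-row=0; cleared 0 line(s) (total 0); column heights now [0 0 0 0 0 2 3], max=3
Drop 2: Z rot1 at col 0 lands with bottom-row=0; cleared 0 line(s) (total 0); column heights now [2 3 0 0 0 2 3], max=3
Drop 3: S rot1 at col 4 lands with bottom-row=2; cleared 0 line(s) (total 0); column heights now [2 3 0 0 5 4 3], max=5

Answer: .......
.......
.......
.......
.......
.......
....#..
....##.
.#...##
##...##
#.....#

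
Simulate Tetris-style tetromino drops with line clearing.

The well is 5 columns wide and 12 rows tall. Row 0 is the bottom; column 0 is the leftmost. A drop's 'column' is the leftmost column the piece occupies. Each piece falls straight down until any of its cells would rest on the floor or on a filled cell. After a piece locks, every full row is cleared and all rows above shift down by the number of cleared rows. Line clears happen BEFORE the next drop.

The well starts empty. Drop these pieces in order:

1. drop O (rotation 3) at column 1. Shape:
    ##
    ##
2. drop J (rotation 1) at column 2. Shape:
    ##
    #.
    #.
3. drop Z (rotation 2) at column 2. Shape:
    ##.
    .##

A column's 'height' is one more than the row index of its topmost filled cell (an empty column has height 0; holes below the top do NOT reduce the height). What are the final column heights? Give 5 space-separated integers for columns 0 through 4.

Drop 1: O rot3 at col 1 lands with bottom-row=0; cleared 0 line(s) (total 0); column heights now [0 2 2 0 0], max=2
Drop 2: J rot1 at col 2 lands with bottom-row=2; cleared 0 line(s) (total 0); column heights now [0 2 5 5 0], max=5
Drop 3: Z rot2 at col 2 lands with bottom-row=5; cleared 0 line(s) (total 0); column heights now [0 2 7 7 6], max=7

Answer: 0 2 7 7 6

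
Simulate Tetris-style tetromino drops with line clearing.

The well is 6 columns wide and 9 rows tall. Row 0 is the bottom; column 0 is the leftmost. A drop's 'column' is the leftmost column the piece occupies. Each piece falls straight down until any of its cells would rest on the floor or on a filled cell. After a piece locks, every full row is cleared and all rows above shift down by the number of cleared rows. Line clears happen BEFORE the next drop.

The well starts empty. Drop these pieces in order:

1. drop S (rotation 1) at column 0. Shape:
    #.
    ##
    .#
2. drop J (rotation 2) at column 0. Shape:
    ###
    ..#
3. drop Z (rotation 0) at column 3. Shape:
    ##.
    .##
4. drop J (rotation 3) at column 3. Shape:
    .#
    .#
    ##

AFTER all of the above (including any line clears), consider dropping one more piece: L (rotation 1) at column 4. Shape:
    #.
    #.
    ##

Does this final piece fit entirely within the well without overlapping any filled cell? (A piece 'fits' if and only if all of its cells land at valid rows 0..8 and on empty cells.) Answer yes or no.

Answer: yes

Derivation:
Drop 1: S rot1 at col 0 lands with bottom-row=0; cleared 0 line(s) (total 0); column heights now [3 2 0 0 0 0], max=3
Drop 2: J rot2 at col 0 lands with bottom-row=2; cleared 0 line(s) (total 0); column heights now [4 4 4 0 0 0], max=4
Drop 3: Z rot0 at col 3 lands with bottom-row=0; cleared 0 line(s) (total 0); column heights now [4 4 4 2 2 1], max=4
Drop 4: J rot3 at col 3 lands with bottom-row=2; cleared 0 line(s) (total 0); column heights now [4 4 4 3 5 1], max=5
Test piece L rot1 at col 4 (width 2): heights before test = [4 4 4 3 5 1]; fits = True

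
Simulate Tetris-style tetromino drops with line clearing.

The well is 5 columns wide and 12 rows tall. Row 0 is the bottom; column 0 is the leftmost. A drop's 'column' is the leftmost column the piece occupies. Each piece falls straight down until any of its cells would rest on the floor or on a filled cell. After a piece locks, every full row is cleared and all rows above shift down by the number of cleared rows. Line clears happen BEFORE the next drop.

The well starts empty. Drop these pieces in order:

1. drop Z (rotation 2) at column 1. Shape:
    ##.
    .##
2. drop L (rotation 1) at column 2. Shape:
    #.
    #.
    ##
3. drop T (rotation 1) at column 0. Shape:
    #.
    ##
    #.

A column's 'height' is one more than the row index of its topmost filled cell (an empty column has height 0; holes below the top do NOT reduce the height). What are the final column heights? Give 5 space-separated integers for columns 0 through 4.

Answer: 4 3 5 3 0

Derivation:
Drop 1: Z rot2 at col 1 lands with bottom-row=0; cleared 0 line(s) (total 0); column heights now [0 2 2 1 0], max=2
Drop 2: L rot1 at col 2 lands with bottom-row=2; cleared 0 line(s) (total 0); column heights now [0 2 5 3 0], max=5
Drop 3: T rot1 at col 0 lands with bottom-row=1; cleared 0 line(s) (total 0); column heights now [4 3 5 3 0], max=5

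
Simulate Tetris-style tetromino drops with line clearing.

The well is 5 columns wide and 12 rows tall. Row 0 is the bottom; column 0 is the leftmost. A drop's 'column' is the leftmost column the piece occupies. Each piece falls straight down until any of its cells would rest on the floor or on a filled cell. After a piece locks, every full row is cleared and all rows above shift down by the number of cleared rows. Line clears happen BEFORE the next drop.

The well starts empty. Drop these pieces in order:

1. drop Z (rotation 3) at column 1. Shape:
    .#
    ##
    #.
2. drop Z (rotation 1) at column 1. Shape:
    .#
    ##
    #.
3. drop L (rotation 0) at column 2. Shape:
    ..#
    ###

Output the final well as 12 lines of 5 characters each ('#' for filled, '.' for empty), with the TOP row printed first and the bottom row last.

Drop 1: Z rot3 at col 1 lands with bottom-row=0; cleared 0 line(s) (total 0); column heights now [0 2 3 0 0], max=3
Drop 2: Z rot1 at col 1 lands with bottom-row=2; cleared 0 line(s) (total 0); column heights now [0 4 5 0 0], max=5
Drop 3: L rot0 at col 2 lands with bottom-row=5; cleared 0 line(s) (total 0); column heights now [0 4 6 6 7], max=7

Answer: .....
.....
.....
.....
.....
....#
..###
..#..
.##..
.##..
.##..
.#...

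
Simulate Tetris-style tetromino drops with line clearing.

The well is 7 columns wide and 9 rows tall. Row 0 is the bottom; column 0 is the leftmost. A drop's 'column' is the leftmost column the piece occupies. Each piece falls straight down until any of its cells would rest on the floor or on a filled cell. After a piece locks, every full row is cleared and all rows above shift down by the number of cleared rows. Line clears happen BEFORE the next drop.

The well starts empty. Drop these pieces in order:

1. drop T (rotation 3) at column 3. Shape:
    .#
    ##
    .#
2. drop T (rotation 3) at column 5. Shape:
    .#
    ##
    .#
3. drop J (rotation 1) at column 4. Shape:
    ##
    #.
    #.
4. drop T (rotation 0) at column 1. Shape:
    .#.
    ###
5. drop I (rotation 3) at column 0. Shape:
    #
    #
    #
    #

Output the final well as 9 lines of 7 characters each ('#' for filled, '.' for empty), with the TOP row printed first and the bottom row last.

Answer: .......
.......
.......
....##.
....#..
#.#.#..
#####.#
#..####
#...#.#

Derivation:
Drop 1: T rot3 at col 3 lands with bottom-row=0; cleared 0 line(s) (total 0); column heights now [0 0 0 2 3 0 0], max=3
Drop 2: T rot3 at col 5 lands with bottom-row=0; cleared 0 line(s) (total 0); column heights now [0 0 0 2 3 2 3], max=3
Drop 3: J rot1 at col 4 lands with bottom-row=3; cleared 0 line(s) (total 0); column heights now [0 0 0 2 6 6 3], max=6
Drop 4: T rot0 at col 1 lands with bottom-row=2; cleared 0 line(s) (total 0); column heights now [0 3 4 3 6 6 3], max=6
Drop 5: I rot3 at col 0 lands with bottom-row=0; cleared 0 line(s) (total 0); column heights now [4 3 4 3 6 6 3], max=6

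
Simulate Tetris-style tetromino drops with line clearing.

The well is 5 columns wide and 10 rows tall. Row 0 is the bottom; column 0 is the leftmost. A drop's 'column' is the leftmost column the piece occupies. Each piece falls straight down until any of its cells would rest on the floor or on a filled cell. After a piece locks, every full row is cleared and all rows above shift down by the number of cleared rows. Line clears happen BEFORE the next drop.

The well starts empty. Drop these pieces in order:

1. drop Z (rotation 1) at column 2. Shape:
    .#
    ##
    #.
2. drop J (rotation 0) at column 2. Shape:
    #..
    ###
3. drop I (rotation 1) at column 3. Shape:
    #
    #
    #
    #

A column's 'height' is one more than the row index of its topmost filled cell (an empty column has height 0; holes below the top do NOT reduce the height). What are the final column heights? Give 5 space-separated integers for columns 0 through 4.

Answer: 0 0 5 8 4

Derivation:
Drop 1: Z rot1 at col 2 lands with bottom-row=0; cleared 0 line(s) (total 0); column heights now [0 0 2 3 0], max=3
Drop 2: J rot0 at col 2 lands with bottom-row=3; cleared 0 line(s) (total 0); column heights now [0 0 5 4 4], max=5
Drop 3: I rot1 at col 3 lands with bottom-row=4; cleared 0 line(s) (total 0); column heights now [0 0 5 8 4], max=8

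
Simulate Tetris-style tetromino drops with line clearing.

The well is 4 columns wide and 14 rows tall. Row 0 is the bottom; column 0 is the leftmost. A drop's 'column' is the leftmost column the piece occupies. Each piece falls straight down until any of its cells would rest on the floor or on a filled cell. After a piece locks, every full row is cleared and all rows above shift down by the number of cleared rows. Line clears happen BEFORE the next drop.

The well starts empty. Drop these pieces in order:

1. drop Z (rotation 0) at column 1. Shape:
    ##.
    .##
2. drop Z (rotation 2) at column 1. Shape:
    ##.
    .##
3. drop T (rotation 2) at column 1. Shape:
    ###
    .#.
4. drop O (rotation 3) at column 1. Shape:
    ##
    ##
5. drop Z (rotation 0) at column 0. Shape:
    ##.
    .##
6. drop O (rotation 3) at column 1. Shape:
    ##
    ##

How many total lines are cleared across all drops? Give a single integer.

Drop 1: Z rot0 at col 1 lands with bottom-row=0; cleared 0 line(s) (total 0); column heights now [0 2 2 1], max=2
Drop 2: Z rot2 at col 1 lands with bottom-row=2; cleared 0 line(s) (total 0); column heights now [0 4 4 3], max=4
Drop 3: T rot2 at col 1 lands with bottom-row=4; cleared 0 line(s) (total 0); column heights now [0 6 6 6], max=6
Drop 4: O rot3 at col 1 lands with bottom-row=6; cleared 0 line(s) (total 0); column heights now [0 8 8 6], max=8
Drop 5: Z rot0 at col 0 lands with bottom-row=8; cleared 0 line(s) (total 0); column heights now [10 10 9 6], max=10
Drop 6: O rot3 at col 1 lands with bottom-row=10; cleared 0 line(s) (total 0); column heights now [10 12 12 6], max=12

Answer: 0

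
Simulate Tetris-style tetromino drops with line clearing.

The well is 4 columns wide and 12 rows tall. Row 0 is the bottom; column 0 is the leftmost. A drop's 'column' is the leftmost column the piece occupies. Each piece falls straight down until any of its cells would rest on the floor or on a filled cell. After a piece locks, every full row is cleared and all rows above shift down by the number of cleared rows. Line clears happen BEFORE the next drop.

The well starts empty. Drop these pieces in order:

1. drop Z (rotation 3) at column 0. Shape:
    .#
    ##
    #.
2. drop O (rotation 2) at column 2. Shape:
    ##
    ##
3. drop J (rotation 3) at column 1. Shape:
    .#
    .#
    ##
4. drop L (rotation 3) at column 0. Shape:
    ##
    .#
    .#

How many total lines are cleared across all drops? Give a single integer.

Answer: 1

Derivation:
Drop 1: Z rot3 at col 0 lands with bottom-row=0; cleared 0 line(s) (total 0); column heights now [2 3 0 0], max=3
Drop 2: O rot2 at col 2 lands with bottom-row=0; cleared 1 line(s) (total 1); column heights now [1 2 1 1], max=2
Drop 3: J rot3 at col 1 lands with bottom-row=2; cleared 0 line(s) (total 1); column heights now [1 3 5 1], max=5
Drop 4: L rot3 at col 0 lands with bottom-row=3; cleared 0 line(s) (total 1); column heights now [6 6 5 1], max=6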